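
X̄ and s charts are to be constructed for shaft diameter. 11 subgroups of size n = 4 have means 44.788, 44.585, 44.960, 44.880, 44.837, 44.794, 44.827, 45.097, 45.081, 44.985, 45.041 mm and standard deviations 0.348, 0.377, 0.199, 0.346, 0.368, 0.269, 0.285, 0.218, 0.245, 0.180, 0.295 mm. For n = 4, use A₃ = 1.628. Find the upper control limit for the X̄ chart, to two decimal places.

45.36

X̄̄ = (44.788 + 44.585 + 44.960 + 44.880 + 44.837 + 44.794 + 44.827 + 45.097 + 45.081 + 44.985 + 45.041) / 11 = 44.8977
s̄ = (0.348 + 0.377 + 0.199 + 0.346 + 0.368 + 0.269 + 0.285 + 0.218 + 0.245 + 0.180 + 0.295) / 11 = 0.2845
UCL = X̄̄ + A₃·s̄ = 44.8977 + 1.628 × 0.2845 = 45.3610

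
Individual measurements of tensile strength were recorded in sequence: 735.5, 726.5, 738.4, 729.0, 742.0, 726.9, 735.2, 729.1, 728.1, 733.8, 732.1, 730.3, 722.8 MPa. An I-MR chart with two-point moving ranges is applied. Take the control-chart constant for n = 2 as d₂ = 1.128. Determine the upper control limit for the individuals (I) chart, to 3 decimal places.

751.573

X̄ = (735.5 + 726.5 + 738.4 + 729.0 + 742.0 + 726.9 + 735.2 + 729.1 + 728.1 + 733.8 + 732.1 + 730.3 + 722.8) / 13 = 731.5154
Moving ranges: 9.0, 11.9, 9.4, 13.0, 15.1, 8.3, 6.1, 1.0, 5.7, 1.7, 1.8, 7.5; M̄R̄ = 90.5000 / 12 = 7.5417
UCL = X̄ + 3·M̄R̄/d₂ = 731.5154 + 3 × 7.5417 / 1.128 = 751.5730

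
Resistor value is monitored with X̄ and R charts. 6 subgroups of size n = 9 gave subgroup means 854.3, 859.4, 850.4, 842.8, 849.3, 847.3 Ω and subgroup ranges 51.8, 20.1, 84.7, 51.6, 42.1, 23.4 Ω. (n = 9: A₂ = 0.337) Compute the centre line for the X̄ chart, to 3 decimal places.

850.583

X̄̄ = (854.3 + 859.4 + 850.4 + 842.8 + 849.3 + 847.3) / 6 = 5103.5000 / 6 = 850.5833
CL = X̄̄ = 850.5833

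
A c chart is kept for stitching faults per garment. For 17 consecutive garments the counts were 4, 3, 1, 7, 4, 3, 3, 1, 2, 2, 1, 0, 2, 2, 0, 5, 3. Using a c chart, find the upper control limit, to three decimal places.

7.301

c̄ = (4 + 3 + 1 + 7 + 4 + 3 + 3 + 1 + 2 + 2 + 1 + 0 + 2 + 2 + 0 + 5 + 3) / 17 = 43 / 17 = 2.5294
UCL = c̄ + 3√c̄ = 2.5294 + 3 × √2.5294 = 2.5294 + 3 × 1.5904 = 7.3006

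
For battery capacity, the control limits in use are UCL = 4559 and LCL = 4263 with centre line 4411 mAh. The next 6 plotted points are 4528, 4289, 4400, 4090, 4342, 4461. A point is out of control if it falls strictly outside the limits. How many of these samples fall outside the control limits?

1

Compare each point to [4263, 4559]: sample 4 = 4090 < LCL.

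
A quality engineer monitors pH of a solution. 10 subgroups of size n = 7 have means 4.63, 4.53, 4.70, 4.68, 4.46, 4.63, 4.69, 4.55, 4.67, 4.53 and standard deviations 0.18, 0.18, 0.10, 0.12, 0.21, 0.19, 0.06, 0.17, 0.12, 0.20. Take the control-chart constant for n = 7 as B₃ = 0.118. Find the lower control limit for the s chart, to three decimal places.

s̄ = (0.18 + 0.18 + 0.10 + 0.12 + 0.21 + 0.19 + 0.06 + 0.17 + 0.12 + 0.20) / 10 = 0.1530
LCL_s = B₃·s̄ = 0.118 × 0.1530 = 0.0181

0.018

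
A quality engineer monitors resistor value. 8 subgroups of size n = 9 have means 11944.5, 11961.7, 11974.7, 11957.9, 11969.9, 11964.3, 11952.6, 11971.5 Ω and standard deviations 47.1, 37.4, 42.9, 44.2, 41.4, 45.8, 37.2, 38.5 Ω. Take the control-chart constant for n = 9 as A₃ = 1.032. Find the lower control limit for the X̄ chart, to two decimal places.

11918.99

X̄̄ = (11944.5 + 11961.7 + 11974.7 + 11957.9 + 11969.9 + 11964.3 + 11952.6 + 11971.5) / 8 = 11962.1375
s̄ = (47.1 + 37.4 + 42.9 + 44.2 + 41.4 + 45.8 + 37.2 + 38.5) / 8 = 41.8125
LCL = X̄̄ − A₃·s̄ = 11962.1375 − 1.032 × 41.8125 = 11918.9870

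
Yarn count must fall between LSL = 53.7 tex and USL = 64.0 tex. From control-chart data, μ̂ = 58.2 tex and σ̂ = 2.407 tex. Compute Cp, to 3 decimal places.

0.713

Cp = (USL − LSL) / (6σ̂) = (64.0 − 53.7) / (6 × 2.407) = 10.3000 / 14.4420 = 0.7132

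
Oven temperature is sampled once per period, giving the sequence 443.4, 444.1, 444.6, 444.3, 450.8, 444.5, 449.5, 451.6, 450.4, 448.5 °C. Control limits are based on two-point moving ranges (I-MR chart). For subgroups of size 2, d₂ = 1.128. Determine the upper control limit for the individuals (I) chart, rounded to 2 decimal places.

454.41

X̄ = (443.4 + 444.1 + 444.6 + 444.3 + 450.8 + 444.5 + 449.5 + 451.6 + 450.4 + 448.5) / 10 = 447.1700
Moving ranges: 0.7, 0.5, 0.3, 6.5, 6.3, 5.0, 2.1, 1.2, 1.9; M̄R̄ = 24.5000 / 9 = 2.7222
UCL = X̄ + 3·M̄R̄/d₂ = 447.1700 + 3 × 2.7222 / 1.128 = 454.4100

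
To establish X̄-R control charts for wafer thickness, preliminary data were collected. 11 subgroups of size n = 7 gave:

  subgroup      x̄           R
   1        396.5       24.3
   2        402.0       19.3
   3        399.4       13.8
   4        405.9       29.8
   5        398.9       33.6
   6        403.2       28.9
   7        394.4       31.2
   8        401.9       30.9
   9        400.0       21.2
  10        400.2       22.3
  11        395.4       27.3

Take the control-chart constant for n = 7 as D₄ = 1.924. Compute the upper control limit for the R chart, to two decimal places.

49.43

R̄ = (24.3 + 19.3 + 13.8 + 29.8 + 33.6 + 28.9 + 31.2 + 30.9 + 21.2 + 22.3 + 27.3) / 11 = 282.6000 / 11 = 25.6909
UCL_R = D₄·R̄ = 1.924 × 25.6909 = 49.4293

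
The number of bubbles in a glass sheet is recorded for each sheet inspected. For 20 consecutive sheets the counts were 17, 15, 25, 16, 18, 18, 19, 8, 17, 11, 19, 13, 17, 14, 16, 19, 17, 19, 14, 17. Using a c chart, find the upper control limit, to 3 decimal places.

c̄ = (17 + 15 + 25 + 16 + 18 + 18 + 19 + 8 + 17 + 11 + 19 + 13 + 17 + 14 + 16 + 19 + 17 + 19 + 14 + 17) / 20 = 329 / 20 = 16.4500
UCL = c̄ + 3√c̄ = 16.4500 + 3 × √16.4500 = 16.4500 + 3 × 4.0559 = 28.6176

28.618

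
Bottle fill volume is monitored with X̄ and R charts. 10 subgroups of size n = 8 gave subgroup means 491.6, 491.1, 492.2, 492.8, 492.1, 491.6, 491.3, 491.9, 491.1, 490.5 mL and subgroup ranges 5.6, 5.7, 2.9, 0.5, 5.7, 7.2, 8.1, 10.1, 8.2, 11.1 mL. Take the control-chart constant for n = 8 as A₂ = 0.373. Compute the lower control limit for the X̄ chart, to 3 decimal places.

X̄̄ = (491.6 + 491.1 + 492.2 + 492.8 + 492.1 + 491.6 + 491.3 + 491.9 + 491.1 + 490.5) / 10 = 4916.2000 / 10 = 491.6200
R̄ = (5.6 + 5.7 + 2.9 + 0.5 + 5.7 + 7.2 + 8.1 + 10.1 + 8.2 + 11.1) / 10 = 65.1000 / 10 = 6.5100
LCL = X̄̄ − A₂·R̄ = 491.6200 − 0.373 × 6.5100 = 489.1918

489.192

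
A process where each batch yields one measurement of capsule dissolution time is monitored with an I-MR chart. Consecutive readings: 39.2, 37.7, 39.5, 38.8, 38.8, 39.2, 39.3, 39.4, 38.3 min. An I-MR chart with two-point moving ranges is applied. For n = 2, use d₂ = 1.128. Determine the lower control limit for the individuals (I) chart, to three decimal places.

37.016

X̄ = (39.2 + 37.7 + 39.5 + 38.8 + 38.8 + 39.2 + 39.3 + 39.4 + 38.3) / 9 = 38.9111
Moving ranges: 1.5, 1.8, 0.7, 0.0, 0.4, 0.1, 0.1, 1.1; M̄R̄ = 5.7000 / 8 = 0.7125
LCL = X̄ − 3·M̄R̄/d₂ = 38.9111 − 3 × 0.7125 / 1.128 = 37.0162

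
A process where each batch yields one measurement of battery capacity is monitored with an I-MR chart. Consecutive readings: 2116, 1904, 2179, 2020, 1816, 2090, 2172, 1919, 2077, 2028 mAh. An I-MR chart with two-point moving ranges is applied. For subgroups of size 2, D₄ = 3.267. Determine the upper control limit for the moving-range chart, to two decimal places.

604.76

Moving ranges: 212, 275, 159, 204, 274, 82, 253, 158, 49; M̄R̄ = 1666.0000 / 9 = 185.1111
UCL_MR = D₄·M̄R̄ = 3.267 × 185.1111 = 604.7580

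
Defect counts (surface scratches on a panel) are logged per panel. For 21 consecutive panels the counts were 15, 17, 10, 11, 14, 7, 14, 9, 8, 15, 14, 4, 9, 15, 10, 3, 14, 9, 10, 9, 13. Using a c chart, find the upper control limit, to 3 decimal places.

20.881

c̄ = (15 + 17 + 10 + 11 + 14 + 7 + 14 + 9 + 8 + 15 + 14 + 4 + 9 + 15 + 10 + 3 + 14 + 9 + 10 + 9 + 13) / 21 = 230 / 21 = 10.9524
UCL = c̄ + 3√c̄ = 10.9524 + 3 × √10.9524 = 10.9524 + 3 × 3.3094 = 20.8807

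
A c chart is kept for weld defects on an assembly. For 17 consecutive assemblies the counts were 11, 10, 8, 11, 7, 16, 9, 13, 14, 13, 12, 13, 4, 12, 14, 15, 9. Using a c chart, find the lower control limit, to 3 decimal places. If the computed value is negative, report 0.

1.180

c̄ = (11 + 10 + 8 + 11 + 7 + 16 + 9 + 13 + 14 + 13 + 12 + 13 + 4 + 12 + 14 + 15 + 9) / 17 = 191 / 17 = 11.2353
LCL = c̄ − 3√c̄ = 11.2353 − 3 × 3.3519 = 1.1796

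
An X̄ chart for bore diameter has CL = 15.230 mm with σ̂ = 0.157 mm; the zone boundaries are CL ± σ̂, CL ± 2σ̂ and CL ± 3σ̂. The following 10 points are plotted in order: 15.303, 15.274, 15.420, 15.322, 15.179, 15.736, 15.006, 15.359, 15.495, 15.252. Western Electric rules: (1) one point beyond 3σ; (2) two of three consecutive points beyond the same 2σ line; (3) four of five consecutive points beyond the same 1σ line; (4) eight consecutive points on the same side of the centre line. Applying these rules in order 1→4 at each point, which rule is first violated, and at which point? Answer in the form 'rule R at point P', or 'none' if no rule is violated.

rule 1 at point 6

Zone of each point (C = within 1σ̂, B = 1σ̂–2σ̂, A = 2σ̂–3σ̂, * = beyond 3σ̂; sign = side of CL): 1:+C, 2:+C, 3:+B, 4:+C, 5:-C, 6:+*, 7:-B, 8:+C, 9:+B, 10:+C
Rule 1 (one point beyond the 3σ limits) is satisfied at point 6.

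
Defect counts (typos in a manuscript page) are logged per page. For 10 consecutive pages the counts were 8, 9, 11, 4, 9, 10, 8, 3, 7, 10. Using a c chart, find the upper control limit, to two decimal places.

16.33

c̄ = (8 + 9 + 11 + 4 + 9 + 10 + 8 + 3 + 7 + 10) / 10 = 79 / 10 = 7.9000
UCL = c̄ + 3√c̄ = 7.9000 + 3 × √7.9000 = 7.9000 + 3 × 2.8107 = 16.3321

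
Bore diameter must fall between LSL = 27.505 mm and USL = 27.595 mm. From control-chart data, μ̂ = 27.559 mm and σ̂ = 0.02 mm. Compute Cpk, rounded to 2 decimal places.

Cpu = (USL − μ̂) / (3σ̂) = (27.595 − 27.559) / (3 × 0.02) = 0.6000; Cpl = (μ̂ − LSL) / (3σ̂) = (27.559 − 27.505) / (3 × 0.02) = 0.9000; Cpk = min(Cpu, Cpl) = 0.6000

0.60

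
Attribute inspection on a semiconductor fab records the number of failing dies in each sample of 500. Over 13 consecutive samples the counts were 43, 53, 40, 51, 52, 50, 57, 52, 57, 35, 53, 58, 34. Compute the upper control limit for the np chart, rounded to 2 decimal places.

p̄ = Σdᵢ / (k·n) = 635 / (13 × 500) = 0.09769
UCL = np̄ + 3·√(np̄(1−p̄)) = 48.8462 + 3 × √(48.8462×0.90231) = 48.8462 + 3 × 6.6388 = 68.7627

68.76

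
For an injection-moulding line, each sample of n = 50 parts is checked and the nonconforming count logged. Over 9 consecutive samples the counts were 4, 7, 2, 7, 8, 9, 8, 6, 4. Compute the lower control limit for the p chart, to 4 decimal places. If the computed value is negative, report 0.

p̄ = Σdᵢ / (k·n) = 55 / (9 × 50) = 0.12222
LCL = p̄ − 3·√(p̄(1−p̄)/n) = 0.12222 − 3 × 0.04632 = -0.01674 → 0 (negative, so LCL = 0)

0.0000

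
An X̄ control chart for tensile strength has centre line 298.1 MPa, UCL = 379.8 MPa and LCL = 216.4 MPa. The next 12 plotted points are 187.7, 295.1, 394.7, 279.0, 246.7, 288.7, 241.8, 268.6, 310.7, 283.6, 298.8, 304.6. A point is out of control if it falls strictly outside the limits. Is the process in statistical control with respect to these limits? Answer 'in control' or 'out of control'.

out of control

Compare each point to [216.4, 379.8]: sample 1 = 187.7 < LCL; sample 3 = 394.7 > UCL.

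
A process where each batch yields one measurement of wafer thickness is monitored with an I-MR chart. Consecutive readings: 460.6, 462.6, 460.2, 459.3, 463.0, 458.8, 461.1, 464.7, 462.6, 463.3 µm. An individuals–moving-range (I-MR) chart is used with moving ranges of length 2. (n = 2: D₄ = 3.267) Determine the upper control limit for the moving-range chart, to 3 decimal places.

Moving ranges: 2.0, 2.4, 0.9, 3.7, 4.2, 2.3, 3.6, 2.1, 0.7; M̄R̄ = 21.9000 / 9 = 2.4333
UCL_MR = D₄·M̄R̄ = 3.267 × 2.4333 = 7.9497

7.950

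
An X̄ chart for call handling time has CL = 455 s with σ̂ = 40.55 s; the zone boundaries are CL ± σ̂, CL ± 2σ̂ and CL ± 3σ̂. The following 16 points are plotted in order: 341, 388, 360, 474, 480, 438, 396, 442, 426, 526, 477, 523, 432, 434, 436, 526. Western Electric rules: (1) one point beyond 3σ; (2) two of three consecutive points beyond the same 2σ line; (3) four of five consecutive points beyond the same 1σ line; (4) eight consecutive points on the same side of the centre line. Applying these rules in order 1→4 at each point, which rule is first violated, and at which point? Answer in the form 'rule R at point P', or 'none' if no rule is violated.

rule 2 at point 3

Zone of each point (C = within 1σ̂, B = 1σ̂–2σ̂, A = 2σ̂–3σ̂, * = beyond 3σ̂; sign = side of CL): 1:-A, 2:-B, 3:-A, 4:+C, 5:+C, 6:-C, 7:-B, 8:-C, 9:-C, 10:+B, 11:+C, 12:+B, 13:-C, 14:-C, 15:-C, 16:+B
Rule 2 (two of three consecutive points beyond the same 2σ limit) is satisfied at point 3.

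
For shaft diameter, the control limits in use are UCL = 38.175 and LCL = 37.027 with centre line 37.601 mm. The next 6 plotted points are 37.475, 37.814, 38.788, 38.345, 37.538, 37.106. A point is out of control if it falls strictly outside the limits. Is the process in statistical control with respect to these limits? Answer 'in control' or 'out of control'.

Compare each point to [37.027, 38.175]: sample 3 = 38.788 > UCL; sample 4 = 38.345 > UCL.

out of control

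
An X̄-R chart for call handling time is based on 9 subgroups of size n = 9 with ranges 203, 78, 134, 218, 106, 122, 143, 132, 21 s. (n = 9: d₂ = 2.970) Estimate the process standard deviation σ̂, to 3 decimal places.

R̄ = (203 + 78 + 134 + 218 + 106 + 122 + 143 + 132 + 21) / 9 = 128.5556
σ̂ = R̄ / d₂ = 128.5556 / 2.970 = 43.2847

43.285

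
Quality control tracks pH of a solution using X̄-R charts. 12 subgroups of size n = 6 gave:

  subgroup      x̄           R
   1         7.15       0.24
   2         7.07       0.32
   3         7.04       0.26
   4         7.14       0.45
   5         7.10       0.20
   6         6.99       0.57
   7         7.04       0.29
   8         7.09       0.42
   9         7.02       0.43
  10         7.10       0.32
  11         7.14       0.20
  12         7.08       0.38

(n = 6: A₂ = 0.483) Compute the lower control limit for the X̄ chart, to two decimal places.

6.92

X̄̄ = (7.15 + 7.07 + 7.04 + 7.14 + 7.10 + 6.99 + 7.04 + 7.09 + 7.02 + 7.10 + 7.14 + 7.08) / 12 = 84.9600 / 12 = 7.0800
R̄ = (0.24 + 0.32 + 0.26 + 0.45 + 0.20 + 0.57 + 0.29 + 0.42 + 0.43 + 0.32 + 0.20 + 0.38) / 12 = 4.0800 / 12 = 0.3400
LCL = X̄̄ − A₂·R̄ = 7.0800 − 0.483 × 0.3400 = 6.9158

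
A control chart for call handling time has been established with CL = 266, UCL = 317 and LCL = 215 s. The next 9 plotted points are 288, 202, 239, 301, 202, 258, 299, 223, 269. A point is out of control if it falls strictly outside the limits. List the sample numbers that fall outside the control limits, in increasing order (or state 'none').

Compare each point to [215, 317]: sample 2 = 202 < LCL; sample 5 = 202 < LCL.

2, 5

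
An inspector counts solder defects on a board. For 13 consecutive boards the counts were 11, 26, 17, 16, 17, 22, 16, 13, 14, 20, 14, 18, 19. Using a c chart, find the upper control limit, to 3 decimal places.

29.579

c̄ = (11 + 26 + 17 + 16 + 17 + 22 + 16 + 13 + 14 + 20 + 14 + 18 + 19) / 13 = 223 / 13 = 17.1538
UCL = c̄ + 3√c̄ = 17.1538 + 3 × √17.1538 = 17.1538 + 3 × 4.1417 = 29.5790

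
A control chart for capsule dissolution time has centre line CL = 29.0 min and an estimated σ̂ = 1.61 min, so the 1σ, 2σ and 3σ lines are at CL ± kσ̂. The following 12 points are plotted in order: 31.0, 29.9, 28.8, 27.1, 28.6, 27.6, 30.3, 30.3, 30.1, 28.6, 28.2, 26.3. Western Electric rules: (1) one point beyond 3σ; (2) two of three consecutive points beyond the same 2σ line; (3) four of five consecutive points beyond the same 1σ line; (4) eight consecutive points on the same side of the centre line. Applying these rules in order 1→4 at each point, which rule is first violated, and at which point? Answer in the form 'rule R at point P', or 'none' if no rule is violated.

Zone of each point (C = within 1σ̂, B = 1σ̂–2σ̂, A = 2σ̂–3σ̂, * = beyond 3σ̂; sign = side of CL): 1:+B, 2:+C, 3:-C, 4:-B, 5:-C, 6:-C, 7:+C, 8:+C, 9:+C, 10:-C, 11:-C, 12:-B
No rule fires across all 12 points.

none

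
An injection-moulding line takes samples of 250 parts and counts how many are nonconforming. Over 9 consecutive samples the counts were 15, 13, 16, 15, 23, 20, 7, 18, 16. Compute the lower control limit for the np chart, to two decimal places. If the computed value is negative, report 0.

p̄ = Σdᵢ / (k·n) = 143 / (9 × 250) = 0.06356
LCL = np̄ − 3·√(np̄(1−p̄)) = 15.8889 − 3 × 3.8573 = 4.3169

4.32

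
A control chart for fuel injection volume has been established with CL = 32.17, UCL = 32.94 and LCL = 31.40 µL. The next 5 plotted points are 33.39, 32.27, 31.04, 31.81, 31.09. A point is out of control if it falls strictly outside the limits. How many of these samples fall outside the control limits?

3

Compare each point to [31.40, 32.94]: sample 1 = 33.39 > UCL; sample 3 = 31.04 < LCL; sample 5 = 31.09 < LCL.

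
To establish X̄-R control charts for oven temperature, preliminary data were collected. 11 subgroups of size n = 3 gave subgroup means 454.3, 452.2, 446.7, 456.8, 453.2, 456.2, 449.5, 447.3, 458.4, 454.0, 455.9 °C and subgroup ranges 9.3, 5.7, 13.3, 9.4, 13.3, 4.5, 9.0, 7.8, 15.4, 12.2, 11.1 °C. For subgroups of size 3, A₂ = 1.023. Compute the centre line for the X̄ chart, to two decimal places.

X̄̄ = (454.3 + 452.2 + 446.7 + 456.8 + 453.2 + 456.2 + 449.5 + 447.3 + 458.4 + 454.0 + 455.9) / 11 = 4984.5000 / 11 = 453.1364
CL = X̄̄ = 453.1364

453.14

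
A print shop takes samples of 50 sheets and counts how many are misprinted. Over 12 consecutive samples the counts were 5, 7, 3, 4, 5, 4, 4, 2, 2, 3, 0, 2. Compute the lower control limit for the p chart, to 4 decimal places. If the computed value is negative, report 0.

p̄ = Σdᵢ / (k·n) = 41 / (12 × 50) = 0.06833
LCL = p̄ − 3·√(p̄(1−p̄)/n) = 0.06833 − 3 × 0.03568 = -0.03872 → 0 (negative, so LCL = 0)

0.0000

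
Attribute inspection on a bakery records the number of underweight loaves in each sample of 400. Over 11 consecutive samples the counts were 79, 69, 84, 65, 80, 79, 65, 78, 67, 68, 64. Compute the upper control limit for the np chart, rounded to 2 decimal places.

p̄ = Σdᵢ / (k·n) = 798 / (11 × 400) = 0.18136
UCL = np̄ + 3·√(np̄(1−p̄)) = 72.5455 + 3 × √(72.5455×0.81864) = 72.5455 + 3 × 7.7064 = 95.6646

95.66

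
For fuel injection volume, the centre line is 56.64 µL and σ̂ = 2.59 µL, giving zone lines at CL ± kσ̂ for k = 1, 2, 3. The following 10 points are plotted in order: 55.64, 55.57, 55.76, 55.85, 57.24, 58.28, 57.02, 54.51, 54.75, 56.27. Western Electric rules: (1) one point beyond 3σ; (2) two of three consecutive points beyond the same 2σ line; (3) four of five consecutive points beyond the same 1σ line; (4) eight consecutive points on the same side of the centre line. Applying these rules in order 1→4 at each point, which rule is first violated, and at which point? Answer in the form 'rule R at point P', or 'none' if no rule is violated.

Zone of each point (C = within 1σ̂, B = 1σ̂–2σ̂, A = 2σ̂–3σ̂, * = beyond 3σ̂; sign = side of CL): 1:-C, 2:-C, 3:-C, 4:-C, 5:+C, 6:+C, 7:+C, 8:-C, 9:-C, 10:-C
No rule fires across all 10 points.

none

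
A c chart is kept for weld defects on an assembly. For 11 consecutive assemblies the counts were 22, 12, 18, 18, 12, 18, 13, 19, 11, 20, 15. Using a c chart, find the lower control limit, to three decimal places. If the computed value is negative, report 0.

c̄ = (22 + 12 + 18 + 18 + 12 + 18 + 13 + 19 + 11 + 20 + 15) / 11 = 178 / 11 = 16.1818
LCL = c̄ − 3√c̄ = 16.1818 − 3 × 4.0227 = 4.1138

4.114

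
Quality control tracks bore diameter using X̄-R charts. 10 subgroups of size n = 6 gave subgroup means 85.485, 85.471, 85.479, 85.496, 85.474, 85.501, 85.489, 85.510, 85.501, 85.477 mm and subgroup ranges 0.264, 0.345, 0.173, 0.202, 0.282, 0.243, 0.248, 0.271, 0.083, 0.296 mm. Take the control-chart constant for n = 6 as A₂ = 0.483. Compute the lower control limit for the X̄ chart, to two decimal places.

X̄̄ = (85.485 + 85.471 + 85.479 + 85.496 + 85.474 + 85.501 + 85.489 + 85.510 + 85.501 + 85.477) / 10 = 854.8830 / 10 = 85.4883
R̄ = (0.264 + 0.345 + 0.173 + 0.202 + 0.282 + 0.243 + 0.248 + 0.271 + 0.083 + 0.296) / 10 = 2.4070 / 10 = 0.2407
LCL = X̄̄ − A₂·R̄ = 85.4883 − 0.483 × 0.2407 = 85.3720

85.37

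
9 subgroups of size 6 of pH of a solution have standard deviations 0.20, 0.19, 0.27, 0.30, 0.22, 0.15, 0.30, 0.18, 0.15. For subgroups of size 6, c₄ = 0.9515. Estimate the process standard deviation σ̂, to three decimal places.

0.229

s̄ = (0.20 + 0.19 + 0.27 + 0.30 + 0.22 + 0.15 + 0.30 + 0.18 + 0.15) / 9 = 0.2178
σ̂ = s̄ / c₄ = 0.2178 / 0.9515 = 0.2289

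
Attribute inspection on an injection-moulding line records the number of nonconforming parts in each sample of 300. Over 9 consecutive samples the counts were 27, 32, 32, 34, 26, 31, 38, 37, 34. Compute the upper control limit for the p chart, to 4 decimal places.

p̄ = Σdᵢ / (k·n) = 291 / (9 × 300) = 0.10778
UCL = p̄ + 3·√(p̄(1−p̄)/n) = 0.10778 + 3 × √(0.10778×0.89222/300) = 0.10778 + 3 × 0.01790 = 0.16149

0.1615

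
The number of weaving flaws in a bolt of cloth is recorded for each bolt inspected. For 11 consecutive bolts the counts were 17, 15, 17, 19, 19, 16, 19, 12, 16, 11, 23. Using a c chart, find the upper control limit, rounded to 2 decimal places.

29.00

c̄ = (17 + 15 + 17 + 19 + 19 + 16 + 19 + 12 + 16 + 11 + 23) / 11 = 184 / 11 = 16.7273
UCL = c̄ + 3√c̄ = 16.7273 + 3 × √16.7273 = 16.7273 + 3 × 4.0899 = 28.9970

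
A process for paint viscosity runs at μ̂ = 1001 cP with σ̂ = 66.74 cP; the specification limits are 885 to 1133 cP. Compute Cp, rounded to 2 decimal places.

0.62

Cp = (USL − LSL) / (6σ̂) = (1133 − 885) / (6 × 66.74) = 248.0000 / 400.4400 = 0.6193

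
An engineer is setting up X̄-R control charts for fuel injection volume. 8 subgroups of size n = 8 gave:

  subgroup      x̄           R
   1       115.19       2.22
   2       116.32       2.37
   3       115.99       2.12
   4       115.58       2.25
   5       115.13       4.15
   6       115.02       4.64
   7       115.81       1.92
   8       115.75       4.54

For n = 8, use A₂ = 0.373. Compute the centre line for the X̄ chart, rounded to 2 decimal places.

115.60

X̄̄ = (115.19 + 116.32 + 115.99 + 115.58 + 115.13 + 115.02 + 115.81 + 115.75) / 8 = 924.7900 / 8 = 115.5987
CL = X̄̄ = 115.5987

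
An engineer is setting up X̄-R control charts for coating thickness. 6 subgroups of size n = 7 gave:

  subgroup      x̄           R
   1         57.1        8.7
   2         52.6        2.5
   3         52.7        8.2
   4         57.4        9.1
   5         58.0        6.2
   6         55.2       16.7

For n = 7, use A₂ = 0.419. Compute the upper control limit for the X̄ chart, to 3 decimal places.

X̄̄ = (57.1 + 52.6 + 52.7 + 57.4 + 58.0 + 55.2) / 6 = 333.0000 / 6 = 55.5000
R̄ = (8.7 + 2.5 + 8.2 + 9.1 + 6.2 + 16.7) / 6 = 51.4000 / 6 = 8.5667
UCL = X̄̄ + A₂·R̄ = 55.5000 + 0.419 × 8.5667 = 59.0894

59.089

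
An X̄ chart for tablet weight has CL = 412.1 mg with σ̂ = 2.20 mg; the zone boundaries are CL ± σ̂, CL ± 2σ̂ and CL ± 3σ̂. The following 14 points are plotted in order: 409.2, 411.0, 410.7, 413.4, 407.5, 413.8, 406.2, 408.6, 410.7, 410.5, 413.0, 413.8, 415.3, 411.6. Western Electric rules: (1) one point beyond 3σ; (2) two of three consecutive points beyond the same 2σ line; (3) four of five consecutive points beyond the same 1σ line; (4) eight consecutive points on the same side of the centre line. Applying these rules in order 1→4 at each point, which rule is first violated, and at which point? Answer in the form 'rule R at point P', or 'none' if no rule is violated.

rule 2 at point 7

Zone of each point (C = within 1σ̂, B = 1σ̂–2σ̂, A = 2σ̂–3σ̂, * = beyond 3σ̂; sign = side of CL): 1:-B, 2:-C, 3:-C, 4:+C, 5:-A, 6:+C, 7:-A, 8:-B, 9:-C, 10:-C, 11:+C, 12:+C, 13:+B, 14:-C
Rule 2 (two of three consecutive points beyond the same 2σ limit) is satisfied at point 7.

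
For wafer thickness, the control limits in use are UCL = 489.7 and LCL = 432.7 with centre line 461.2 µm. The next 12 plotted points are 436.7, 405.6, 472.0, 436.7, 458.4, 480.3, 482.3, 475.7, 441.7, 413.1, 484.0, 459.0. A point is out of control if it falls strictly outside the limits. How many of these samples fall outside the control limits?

Compare each point to [432.7, 489.7]: sample 2 = 405.6 < LCL; sample 10 = 413.1 < LCL.

2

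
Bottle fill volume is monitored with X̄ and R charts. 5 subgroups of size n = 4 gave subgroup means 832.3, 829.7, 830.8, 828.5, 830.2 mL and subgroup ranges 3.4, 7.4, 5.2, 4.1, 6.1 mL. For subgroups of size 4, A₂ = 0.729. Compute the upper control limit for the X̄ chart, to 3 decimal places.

834.120

X̄̄ = (832.3 + 829.7 + 830.8 + 828.5 + 830.2) / 5 = 4151.5000 / 5 = 830.3000
R̄ = (3.4 + 7.4 + 5.2 + 4.1 + 6.1) / 5 = 26.2000 / 5 = 5.2400
UCL = X̄̄ + A₂·R̄ = 830.3000 + 0.729 × 5.2400 = 834.1200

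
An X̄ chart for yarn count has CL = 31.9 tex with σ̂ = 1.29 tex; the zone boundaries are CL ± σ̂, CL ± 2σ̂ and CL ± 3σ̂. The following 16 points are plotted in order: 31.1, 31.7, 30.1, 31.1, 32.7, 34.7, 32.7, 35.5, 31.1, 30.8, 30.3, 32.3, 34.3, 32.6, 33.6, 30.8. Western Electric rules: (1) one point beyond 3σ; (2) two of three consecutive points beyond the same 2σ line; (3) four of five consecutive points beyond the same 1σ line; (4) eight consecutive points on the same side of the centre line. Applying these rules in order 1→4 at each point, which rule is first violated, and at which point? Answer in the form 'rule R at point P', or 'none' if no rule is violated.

rule 2 at point 8

Zone of each point (C = within 1σ̂, B = 1σ̂–2σ̂, A = 2σ̂–3σ̂, * = beyond 3σ̂; sign = side of CL): 1:-C, 2:-C, 3:-B, 4:-C, 5:+C, 6:+A, 7:+C, 8:+A, 9:-C, 10:-C, 11:-B, 12:+C, 13:+B, 14:+C, 15:+B, 16:-C
Rule 2 (two of three consecutive points beyond the same 2σ limit) is satisfied at point 8.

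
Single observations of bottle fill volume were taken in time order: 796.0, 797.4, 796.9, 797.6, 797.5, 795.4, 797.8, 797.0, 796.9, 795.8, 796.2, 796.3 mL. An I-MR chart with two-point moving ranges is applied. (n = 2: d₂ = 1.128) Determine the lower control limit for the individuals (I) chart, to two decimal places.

794.39

X̄ = (796.0 + 797.4 + 796.9 + 797.6 + 797.5 + 795.4 + 797.8 + 797.0 + 796.9 + 795.8 + 796.2 + 796.3) / 12 = 796.7333
Moving ranges: 1.4, 0.5, 0.7, 0.1, 2.1, 2.4, 0.8, 0.1, 1.1, 0.4, 0.1; M̄R̄ = 9.7000 / 11 = 0.8818
LCL = X̄ − 3·M̄R̄/d₂ = 796.7333 − 3 × 0.8818 / 1.128 = 794.3881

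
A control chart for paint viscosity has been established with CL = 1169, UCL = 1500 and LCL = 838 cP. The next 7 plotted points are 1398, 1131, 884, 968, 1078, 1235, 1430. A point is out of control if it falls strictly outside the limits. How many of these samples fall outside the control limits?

All 7 points lie within [838, 1500].

0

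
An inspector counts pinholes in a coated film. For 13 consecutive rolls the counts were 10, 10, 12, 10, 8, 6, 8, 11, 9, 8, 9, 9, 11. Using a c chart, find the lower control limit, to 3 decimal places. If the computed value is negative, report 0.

0.155

c̄ = (10 + 10 + 12 + 10 + 8 + 6 + 8 + 11 + 9 + 8 + 9 + 9 + 11) / 13 = 121 / 13 = 9.3077
LCL = c̄ − 3√c̄ = 9.3077 − 3 × 3.0509 = 0.1551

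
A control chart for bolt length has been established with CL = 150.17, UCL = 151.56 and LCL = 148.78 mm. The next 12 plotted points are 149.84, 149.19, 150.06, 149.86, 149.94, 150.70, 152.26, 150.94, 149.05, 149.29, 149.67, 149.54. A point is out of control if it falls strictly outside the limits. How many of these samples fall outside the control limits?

1

Compare each point to [148.78, 151.56]: sample 7 = 152.26 > UCL.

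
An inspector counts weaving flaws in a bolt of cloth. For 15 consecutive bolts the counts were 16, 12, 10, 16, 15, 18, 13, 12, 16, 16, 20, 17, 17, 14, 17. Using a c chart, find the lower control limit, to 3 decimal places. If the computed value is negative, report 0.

3.545

c̄ = (16 + 12 + 10 + 16 + 15 + 18 + 13 + 12 + 16 + 16 + 20 + 17 + 17 + 14 + 17) / 15 = 229 / 15 = 15.2667
LCL = c̄ − 3√c̄ = 15.2667 − 3 × 3.9073 = 3.5449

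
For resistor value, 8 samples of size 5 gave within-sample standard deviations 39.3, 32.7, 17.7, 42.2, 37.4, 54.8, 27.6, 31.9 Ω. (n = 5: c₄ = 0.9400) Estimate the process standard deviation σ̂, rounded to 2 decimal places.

s̄ = (39.3 + 32.7 + 17.7 + 42.2 + 37.4 + 54.8 + 27.6 + 31.9) / 8 = 35.4500
σ̂ = s̄ / c₄ = 35.4500 / 0.9400 = 37.7128

37.71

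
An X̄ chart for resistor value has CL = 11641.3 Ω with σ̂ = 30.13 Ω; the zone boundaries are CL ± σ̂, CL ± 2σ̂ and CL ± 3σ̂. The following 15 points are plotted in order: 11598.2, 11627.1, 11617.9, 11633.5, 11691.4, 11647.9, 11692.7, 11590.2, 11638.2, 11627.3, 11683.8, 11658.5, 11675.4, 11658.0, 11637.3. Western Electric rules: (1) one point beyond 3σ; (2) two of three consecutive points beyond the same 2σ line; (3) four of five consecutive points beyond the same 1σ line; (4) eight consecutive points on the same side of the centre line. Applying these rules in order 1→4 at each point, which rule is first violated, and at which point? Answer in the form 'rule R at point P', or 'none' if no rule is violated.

none

Zone of each point (C = within 1σ̂, B = 1σ̂–2σ̂, A = 2σ̂–3σ̂, * = beyond 3σ̂; sign = side of CL): 1:-B, 2:-C, 3:-C, 4:-C, 5:+B, 6:+C, 7:+B, 8:-B, 9:-C, 10:-C, 11:+B, 12:+C, 13:+B, 14:+C, 15:-C
No rule fires across all 15 points.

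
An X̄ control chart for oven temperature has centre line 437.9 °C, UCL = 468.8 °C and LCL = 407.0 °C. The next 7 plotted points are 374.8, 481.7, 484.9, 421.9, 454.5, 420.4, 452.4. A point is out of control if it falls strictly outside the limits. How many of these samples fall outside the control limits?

3

Compare each point to [407.0, 468.8]: sample 1 = 374.8 < LCL; sample 2 = 481.7 > UCL; sample 3 = 484.9 > UCL.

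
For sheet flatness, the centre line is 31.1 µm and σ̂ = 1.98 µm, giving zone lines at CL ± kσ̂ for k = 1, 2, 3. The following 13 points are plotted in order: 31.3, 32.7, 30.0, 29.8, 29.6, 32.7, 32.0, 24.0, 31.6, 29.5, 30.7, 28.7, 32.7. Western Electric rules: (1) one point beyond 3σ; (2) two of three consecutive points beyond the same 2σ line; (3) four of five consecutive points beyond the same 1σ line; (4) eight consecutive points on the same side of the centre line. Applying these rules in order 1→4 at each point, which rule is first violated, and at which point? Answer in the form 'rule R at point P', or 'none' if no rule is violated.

Zone of each point (C = within 1σ̂, B = 1σ̂–2σ̂, A = 2σ̂–3σ̂, * = beyond 3σ̂; sign = side of CL): 1:+C, 2:+C, 3:-C, 4:-C, 5:-C, 6:+C, 7:+C, 8:-*, 9:+C, 10:-C, 11:-C, 12:-B, 13:+C
Rule 1 (one point beyond the 3σ limits) is satisfied at point 8.

rule 1 at point 8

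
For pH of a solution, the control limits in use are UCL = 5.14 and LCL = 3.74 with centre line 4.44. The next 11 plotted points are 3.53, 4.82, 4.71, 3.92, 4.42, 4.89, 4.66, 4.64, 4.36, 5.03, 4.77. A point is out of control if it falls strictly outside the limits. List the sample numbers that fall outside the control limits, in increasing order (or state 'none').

1

Compare each point to [3.74, 5.14]: sample 1 = 3.53 < LCL.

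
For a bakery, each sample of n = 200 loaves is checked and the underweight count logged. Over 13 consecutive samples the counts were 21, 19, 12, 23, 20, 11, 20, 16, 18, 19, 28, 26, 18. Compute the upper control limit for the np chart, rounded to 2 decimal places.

p̄ = Σdᵢ / (k·n) = 251 / (13 × 200) = 0.09654
UCL = np̄ + 3·√(np̄(1−p̄)) = 19.3077 + 3 × √(19.3077×0.90346) = 19.3077 + 3 × 4.1766 = 31.8374

31.84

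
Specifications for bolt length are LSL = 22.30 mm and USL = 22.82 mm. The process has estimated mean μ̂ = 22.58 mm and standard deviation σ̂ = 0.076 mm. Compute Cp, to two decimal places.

Cp = (USL − LSL) / (6σ̂) = (22.82 − 22.30) / (6 × 0.076) = 0.5200 / 0.4560 = 1.1404

1.14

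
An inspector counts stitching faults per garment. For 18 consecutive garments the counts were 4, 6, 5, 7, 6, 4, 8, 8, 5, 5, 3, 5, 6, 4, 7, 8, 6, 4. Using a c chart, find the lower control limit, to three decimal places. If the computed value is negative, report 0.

0.000

c̄ = (4 + 6 + 5 + 7 + 6 + 4 + 8 + 8 + 5 + 5 + 3 + 5 + 6 + 4 + 7 + 8 + 6 + 4) / 18 = 101 / 18 = 5.6111
LCL = c̄ − 3√c̄ = 5.6111 − 3 × 2.3688 = -1.4952 → 0 (cannot be negative)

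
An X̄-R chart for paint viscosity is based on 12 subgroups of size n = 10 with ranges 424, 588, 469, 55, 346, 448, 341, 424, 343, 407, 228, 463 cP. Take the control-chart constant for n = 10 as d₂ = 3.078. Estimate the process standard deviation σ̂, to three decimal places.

R̄ = (424 + 588 + 469 + 55 + 346 + 448 + 341 + 424 + 343 + 407 + 228 + 463) / 12 = 378.0000
σ̂ = R̄ / d₂ = 378.0000 / 3.078 = 122.8070

122.807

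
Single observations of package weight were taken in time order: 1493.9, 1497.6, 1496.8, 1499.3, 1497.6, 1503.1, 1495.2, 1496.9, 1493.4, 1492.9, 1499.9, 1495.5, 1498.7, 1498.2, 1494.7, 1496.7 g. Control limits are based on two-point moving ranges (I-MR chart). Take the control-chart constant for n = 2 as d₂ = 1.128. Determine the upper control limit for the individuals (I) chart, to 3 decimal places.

X̄ = (1493.9 + 1497.6 + 1496.8 + 1499.3 + 1497.6 + 1503.1 + 1495.2 + 1496.9 + 1493.4 + 1492.9 + 1499.9 + 1495.5 + 1498.7 + 1498.2 + 1494.7 + 1496.7) / 16 = 1496.9000
Moving ranges: 3.7, 0.8, 2.5, 1.7, 5.5, 7.9, 1.7, 3.5, 0.5, 7.0, 4.4, 3.2, 0.5, 3.5, 2.0; M̄R̄ = 48.4000 / 15 = 3.2267
UCL = X̄ + 3·M̄R̄/d₂ = 1496.9000 + 3 × 3.2267 / 1.128 = 1505.4816

1505.482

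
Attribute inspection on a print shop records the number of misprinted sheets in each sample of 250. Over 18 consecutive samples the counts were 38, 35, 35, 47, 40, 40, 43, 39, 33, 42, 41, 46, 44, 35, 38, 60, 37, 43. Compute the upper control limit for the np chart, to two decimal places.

p̄ = Σdᵢ / (k·n) = 736 / (18 × 250) = 0.16356
UCL = np̄ + 3·√(np̄(1−p̄)) = 40.8889 + 3 × √(40.8889×0.83644) = 40.8889 + 3 × 5.8482 = 58.4334

58.43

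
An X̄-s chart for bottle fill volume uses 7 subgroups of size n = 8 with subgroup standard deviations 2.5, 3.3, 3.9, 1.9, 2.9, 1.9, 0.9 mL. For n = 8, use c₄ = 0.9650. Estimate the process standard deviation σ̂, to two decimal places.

s̄ = (2.5 + 3.3 + 3.9 + 1.9 + 2.9 + 1.9 + 0.9) / 7 = 2.4714
σ̂ = s̄ / c₄ = 2.4714 / 0.9650 = 2.5611

2.56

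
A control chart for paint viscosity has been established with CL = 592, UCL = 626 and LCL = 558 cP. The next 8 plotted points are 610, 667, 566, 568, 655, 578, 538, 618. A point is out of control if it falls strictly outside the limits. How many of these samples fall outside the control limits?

3

Compare each point to [558, 626]: sample 2 = 667 > UCL; sample 5 = 655 > UCL; sample 7 = 538 < LCL.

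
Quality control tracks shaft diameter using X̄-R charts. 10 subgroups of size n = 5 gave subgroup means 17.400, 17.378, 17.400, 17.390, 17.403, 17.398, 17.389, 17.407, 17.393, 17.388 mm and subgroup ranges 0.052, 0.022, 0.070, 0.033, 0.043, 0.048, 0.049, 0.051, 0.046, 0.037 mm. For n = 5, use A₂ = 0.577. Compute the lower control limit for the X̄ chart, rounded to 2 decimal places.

17.37

X̄̄ = (17.400 + 17.378 + 17.400 + 17.390 + 17.403 + 17.398 + 17.389 + 17.407 + 17.393 + 17.388) / 10 = 173.9460 / 10 = 17.3946
R̄ = (0.052 + 0.022 + 0.070 + 0.033 + 0.043 + 0.048 + 0.049 + 0.051 + 0.046 + 0.037) / 10 = 0.4510 / 10 = 0.0451
LCL = X̄̄ − A₂·R̄ = 17.3946 − 0.577 × 0.0451 = 17.3686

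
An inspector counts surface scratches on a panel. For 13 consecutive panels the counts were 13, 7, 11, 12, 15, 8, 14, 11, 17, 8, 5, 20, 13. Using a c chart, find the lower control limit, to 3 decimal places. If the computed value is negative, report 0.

1.521

c̄ = (13 + 7 + 11 + 12 + 15 + 8 + 14 + 11 + 17 + 8 + 5 + 20 + 13) / 13 = 154 / 13 = 11.8462
LCL = c̄ − 3√c̄ = 11.8462 − 3 × 3.4418 = 1.5207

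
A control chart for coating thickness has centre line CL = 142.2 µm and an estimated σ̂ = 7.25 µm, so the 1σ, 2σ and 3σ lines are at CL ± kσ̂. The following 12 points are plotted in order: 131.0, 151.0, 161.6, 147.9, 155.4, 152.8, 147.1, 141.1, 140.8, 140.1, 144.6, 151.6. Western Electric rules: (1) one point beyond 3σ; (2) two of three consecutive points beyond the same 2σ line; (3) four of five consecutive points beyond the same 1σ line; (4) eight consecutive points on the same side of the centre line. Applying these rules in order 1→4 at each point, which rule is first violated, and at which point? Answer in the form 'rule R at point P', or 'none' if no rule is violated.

Zone of each point (C = within 1σ̂, B = 1σ̂–2σ̂, A = 2σ̂–3σ̂, * = beyond 3σ̂; sign = side of CL): 1:-B, 2:+B, 3:+A, 4:+C, 5:+B, 6:+B, 7:+C, 8:-C, 9:-C, 10:-C, 11:+C, 12:+B
Rule 3 (four of five consecutive points beyond the same 1σ limit) is satisfied at point 6.

rule 3 at point 6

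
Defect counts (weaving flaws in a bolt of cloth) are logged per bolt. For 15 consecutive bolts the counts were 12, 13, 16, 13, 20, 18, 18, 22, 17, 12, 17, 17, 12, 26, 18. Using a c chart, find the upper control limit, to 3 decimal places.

29.005

c̄ = (12 + 13 + 16 + 13 + 20 + 18 + 18 + 22 + 17 + 12 + 17 + 17 + 12 + 26 + 18) / 15 = 251 / 15 = 16.7333
UCL = c̄ + 3√c̄ = 16.7333 + 3 × √16.7333 = 16.7333 + 3 × 4.0906 = 29.0053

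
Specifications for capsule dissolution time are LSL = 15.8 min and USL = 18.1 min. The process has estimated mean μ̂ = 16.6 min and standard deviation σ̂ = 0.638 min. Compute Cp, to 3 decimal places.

Cp = (USL − LSL) / (6σ̂) = (18.1 − 15.8) / (6 × 0.638) = 2.3000 / 3.8280 = 0.6008

0.601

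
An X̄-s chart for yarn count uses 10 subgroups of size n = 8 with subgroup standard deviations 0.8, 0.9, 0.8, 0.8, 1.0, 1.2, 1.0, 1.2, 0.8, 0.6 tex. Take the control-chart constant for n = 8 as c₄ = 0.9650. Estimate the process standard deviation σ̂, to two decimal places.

0.94

s̄ = (0.8 + 0.9 + 0.8 + 0.8 + 1.0 + 1.2 + 1.0 + 1.2 + 0.8 + 0.6) / 10 = 0.9100
σ̂ = s̄ / c₄ = 0.9100 / 0.9650 = 0.9430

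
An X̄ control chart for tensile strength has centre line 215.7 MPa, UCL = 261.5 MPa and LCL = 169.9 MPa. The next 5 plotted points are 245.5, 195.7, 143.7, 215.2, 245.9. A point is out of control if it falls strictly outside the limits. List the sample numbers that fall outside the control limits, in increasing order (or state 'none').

3

Compare each point to [169.9, 261.5]: sample 3 = 143.7 < LCL.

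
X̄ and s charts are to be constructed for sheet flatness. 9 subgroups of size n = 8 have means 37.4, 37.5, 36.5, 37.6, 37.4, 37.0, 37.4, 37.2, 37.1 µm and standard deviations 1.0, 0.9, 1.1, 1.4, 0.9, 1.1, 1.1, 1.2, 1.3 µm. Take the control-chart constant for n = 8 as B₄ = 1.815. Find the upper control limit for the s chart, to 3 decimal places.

2.017

s̄ = (1.0 + 0.9 + 1.1 + 1.4 + 0.9 + 1.1 + 1.1 + 1.2 + 1.3) / 9 = 1.1111
UCL_s = B₄·s̄ = 1.815 × 1.1111 = 2.0167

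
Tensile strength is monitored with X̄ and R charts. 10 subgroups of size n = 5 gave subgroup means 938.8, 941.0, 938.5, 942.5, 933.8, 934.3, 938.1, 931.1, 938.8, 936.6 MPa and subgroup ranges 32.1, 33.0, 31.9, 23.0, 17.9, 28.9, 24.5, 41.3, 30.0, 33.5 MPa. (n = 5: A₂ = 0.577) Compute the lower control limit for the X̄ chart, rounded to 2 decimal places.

920.27

X̄̄ = (938.8 + 941.0 + 938.5 + 942.5 + 933.8 + 934.3 + 938.1 + 931.1 + 938.8 + 936.6) / 10 = 9373.5000 / 10 = 937.3500
R̄ = (32.1 + 33.0 + 31.9 + 23.0 + 17.9 + 28.9 + 24.5 + 41.3 + 30.0 + 33.5) / 10 = 296.1000 / 10 = 29.6100
LCL = X̄̄ − A₂·R̄ = 937.3500 − 0.577 × 29.6100 = 920.2650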